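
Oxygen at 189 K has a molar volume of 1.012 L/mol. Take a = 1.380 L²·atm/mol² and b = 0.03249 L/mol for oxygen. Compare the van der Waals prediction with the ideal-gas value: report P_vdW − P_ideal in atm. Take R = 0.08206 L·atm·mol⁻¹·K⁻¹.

ΔP ≈ -0.839 atm

Ideal: P_ideal = RT/V_m = (0.08206)(189)/1.012 = 15.3254 atm
vdW: P = RT/(V_m − b) − a/V_m² = 15.5093/0.979510 − 1.380/1.02414 = 15.8337 − 1.34747 = 14.4862 atm
ΔP = 14.4862 − 15.3254 = -0.839 atm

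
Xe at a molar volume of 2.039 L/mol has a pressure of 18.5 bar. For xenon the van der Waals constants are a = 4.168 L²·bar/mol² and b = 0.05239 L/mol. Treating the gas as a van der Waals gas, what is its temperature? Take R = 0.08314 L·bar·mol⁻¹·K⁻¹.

T ≈ 466.0 K

T = (P + a/V_m²)(V_m − b)/R
P + a/V_m² = 18.5 + 4.168/(2.039)² = 19.503 bar
V_m − b = 2.039 − 0.05239 = 1.9866 L/mol
T = (19.503)(1.9866)/0.08314 = 466.0 K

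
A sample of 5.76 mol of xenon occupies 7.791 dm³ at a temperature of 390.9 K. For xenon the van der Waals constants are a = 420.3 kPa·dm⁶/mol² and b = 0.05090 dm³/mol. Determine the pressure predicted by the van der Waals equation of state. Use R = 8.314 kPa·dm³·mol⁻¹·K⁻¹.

P = nRT/(V − nb) − a n²/V²
nRT/(V − nb) = (5.76)(8.314)(390.9)/(7.791 − 5.76×0.05090) = 18720/7.4978 = 2496.7 kPa
a n²/V² = (420.3)(5.76)²/(7.791)² = 229.73 kPa
P = 2496.7 − 229.73 = 2267 kPa

P ≈ 2267 kPa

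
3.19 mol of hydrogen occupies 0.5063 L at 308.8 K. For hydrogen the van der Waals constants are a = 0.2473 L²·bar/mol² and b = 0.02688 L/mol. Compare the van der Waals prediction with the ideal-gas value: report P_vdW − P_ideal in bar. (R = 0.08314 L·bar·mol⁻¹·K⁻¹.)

ΔP ≈ 23.16 bar

Ideal: P_ideal = nRT/V = (3.19)(0.08314)(308.8)/0.5063 = 161.760 bar
vdW: P = nRT/(V − nb) − a n²/V² = 81.8989/0.420553 − 2.51655/0.256340 = 194.741 − 9.81723 = 184.924 bar
ΔP = 184.924 − 161.760 = 23.16 bar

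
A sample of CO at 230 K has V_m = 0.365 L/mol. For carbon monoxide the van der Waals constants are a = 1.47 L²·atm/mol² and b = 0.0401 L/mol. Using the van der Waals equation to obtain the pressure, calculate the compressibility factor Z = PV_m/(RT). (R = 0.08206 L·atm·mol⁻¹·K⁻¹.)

Z ≈ 0.9100

P = RT/(V_m − b) − a/V_m² = (0.08206)(230)/(0.365 − 0.0401) − 1.47/(0.365)²
  = 18.874/0.32490 − 11.034 = 58.092 − 11.034 = 47.058 atm
Z = PV_m/(RT) = (47.058)(0.365)/((0.08206)(230)) = 17.176/18.874 = 0.9100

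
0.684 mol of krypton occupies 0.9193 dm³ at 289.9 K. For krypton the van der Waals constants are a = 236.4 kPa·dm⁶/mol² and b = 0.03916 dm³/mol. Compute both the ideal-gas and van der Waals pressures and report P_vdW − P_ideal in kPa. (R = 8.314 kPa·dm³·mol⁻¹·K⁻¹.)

ΔP ≈ -77.1 kPa

Ideal: P_ideal = nRT/V = (0.684)(8.314)(289.9)/0.9193 = 1793.32 kPa
vdW: P = nRT/(V − nb) − a n²/V² = 1648.60/0.892515 − 110.601/0.845112 = 1847.14 − 130.871 = 1716.27 kPa
ΔP = 1716.27 − 1793.32 = -77.1 kPa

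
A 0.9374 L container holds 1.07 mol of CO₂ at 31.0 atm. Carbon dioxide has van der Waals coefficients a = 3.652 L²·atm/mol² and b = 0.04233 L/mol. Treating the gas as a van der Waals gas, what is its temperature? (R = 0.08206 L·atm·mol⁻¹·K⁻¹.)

T = (P + a n²/V²)(V − nb)/(nR)
P + a n²/V² = 31.0 + (3.652)(1.07)²/(0.9374)² = 35.758 atm
V − nb = 0.9374 − (1.07)(0.04233) = 0.89211 L
T = (35.758)(0.89211)/((1.07)(0.08206)) = 363.3 K

T ≈ 363.3 K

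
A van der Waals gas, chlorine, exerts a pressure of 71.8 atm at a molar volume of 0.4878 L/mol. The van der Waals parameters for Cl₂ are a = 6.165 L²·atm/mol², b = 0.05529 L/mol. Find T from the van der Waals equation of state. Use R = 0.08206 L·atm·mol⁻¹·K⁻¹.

T = (P + a/V_m²)(V_m − b)/R
P + a/V_m² = 71.8 + 6.165/(0.4878)² = 97.709 atm
V_m − b = 0.4878 − 0.05529 = 0.43251 L/mol
T = (97.709)(0.43251)/0.08206 = 515.0 K

T ≈ 515.0 K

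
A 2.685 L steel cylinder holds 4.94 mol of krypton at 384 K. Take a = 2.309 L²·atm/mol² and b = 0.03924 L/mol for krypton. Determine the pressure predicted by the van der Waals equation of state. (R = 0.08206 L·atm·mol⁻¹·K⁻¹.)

P ≈ 54.67 atm

P = nRT/(V − nb) − a n²/V²
nRT/(V − nb) = (4.94)(0.08206)(384)/(2.685 − 4.94×0.03924) = 155.66/2.4912 = 62.484 atm
a n²/V² = (2.309)(4.94)²/(2.685)² = 7.8161 atm
P = 62.484 − 7.8161 = 54.67 atm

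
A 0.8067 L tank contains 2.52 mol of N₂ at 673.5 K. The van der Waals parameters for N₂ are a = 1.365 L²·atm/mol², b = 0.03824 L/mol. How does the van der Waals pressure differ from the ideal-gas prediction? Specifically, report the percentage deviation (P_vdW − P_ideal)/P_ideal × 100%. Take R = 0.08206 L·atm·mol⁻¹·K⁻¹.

5.85 %

Ideal: P_ideal = nRT/V = (2.52)(0.08206)(673.5)/0.8067 = 172.646 atm
vdW: P = nRT/(V − nb) − a n²/V² = 139.274/0.710335 − 8.66830/0.650765 = 196.068 − 13.3202 = 182.748 atm
% deviation = (182.748 − 172.646)/172.646 × 100% = 5.85%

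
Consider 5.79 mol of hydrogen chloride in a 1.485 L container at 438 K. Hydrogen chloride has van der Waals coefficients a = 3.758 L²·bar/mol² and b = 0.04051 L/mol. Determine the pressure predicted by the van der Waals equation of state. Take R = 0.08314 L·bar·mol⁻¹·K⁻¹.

P ≈ 111.5 bar

P = nRT/(V − nb) − a n²/V²
nRT/(V − nb) = (5.79)(0.08314)(438)/(1.485 − 5.79×0.04051) = 210.84/1.2504 = 168.62 bar
a n²/V² = (3.758)(5.79)²/(1.485)² = 57.130 bar
P = 168.62 − 57.130 = 111.5 bar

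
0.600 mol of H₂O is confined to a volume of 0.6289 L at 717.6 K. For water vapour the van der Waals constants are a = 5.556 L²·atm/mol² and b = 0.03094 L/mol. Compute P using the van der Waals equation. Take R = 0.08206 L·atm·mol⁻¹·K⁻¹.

P = nRT/(V − nb) − a n²/V²
nRT/(V − nb) = (0.600)(0.08206)(717.6)/(0.6289 − 0.600×0.03094) = 35.332/0.61034 = 57.889 atm
a n²/V² = (5.556)(0.600)²/(0.6289)² = 5.0571 atm
P = 57.889 − 5.0571 = 52.83 atm

P ≈ 52.83 atm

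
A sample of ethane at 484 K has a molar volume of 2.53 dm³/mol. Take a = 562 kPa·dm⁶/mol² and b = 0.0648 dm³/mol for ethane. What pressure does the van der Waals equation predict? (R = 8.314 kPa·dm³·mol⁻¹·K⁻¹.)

P = RT/(V_m − b) − a/V_m²
RT/(V_m − b) = (8.314)(484)/(2.53 − 0.0648) = 4024.0/2.4652 = 1632.3 kPa
a/V_m² = 562/(2.53)² = 87.800 kPa
P = 1632.3 − 87.800 = 1545 kPa

P ≈ 1545 kPa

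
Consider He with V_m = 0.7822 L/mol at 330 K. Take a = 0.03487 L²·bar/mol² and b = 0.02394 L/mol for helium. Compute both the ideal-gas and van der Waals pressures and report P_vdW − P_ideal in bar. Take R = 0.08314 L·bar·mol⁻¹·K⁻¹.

ΔP ≈ 1.050 bar

Ideal: P_ideal = RT/V_m = (0.08314)(330)/0.7822 = 35.0757 bar
vdW: P = RT/(V_m − b) − a/V_m² = 27.4362/0.758260 − 0.03487/0.611837 = 36.1831 − 0.0569923 = 36.1261 bar
ΔP = 36.1261 − 35.0757 = 1.050 bar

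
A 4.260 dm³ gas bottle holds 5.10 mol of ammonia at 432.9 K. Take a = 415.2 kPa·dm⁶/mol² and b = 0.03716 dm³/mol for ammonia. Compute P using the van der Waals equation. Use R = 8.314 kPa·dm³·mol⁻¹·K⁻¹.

P ≈ 3914 kPa

P = nRT/(V − nb) − a n²/V²
nRT/(V − nb) = (5.10)(8.314)(432.9)/(4.260 − 5.10×0.03716) = 18356/4.0705 = 4509.5 kPa
a n²/V² = (415.2)(5.10)²/(4.260)² = 595.08 kPa
P = 4509.5 − 595.08 = 3914 kPa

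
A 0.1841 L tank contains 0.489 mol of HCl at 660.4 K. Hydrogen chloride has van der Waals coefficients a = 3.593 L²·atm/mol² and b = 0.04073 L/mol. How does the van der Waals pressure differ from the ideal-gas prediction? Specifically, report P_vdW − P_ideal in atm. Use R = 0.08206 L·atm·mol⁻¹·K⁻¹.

Ideal: P_ideal = nRT/V = (0.489)(0.08206)(660.4)/0.1841 = 143.944 atm
vdW: P = nRT/(V − nb) − a n²/V² = 26.5001/0.164183 − 0.859162/0.0338928 = 161.406 − 25.3494 = 136.057 atm
ΔP = 136.057 − 143.944 = -7.89 atm

ΔP ≈ -7.89 atm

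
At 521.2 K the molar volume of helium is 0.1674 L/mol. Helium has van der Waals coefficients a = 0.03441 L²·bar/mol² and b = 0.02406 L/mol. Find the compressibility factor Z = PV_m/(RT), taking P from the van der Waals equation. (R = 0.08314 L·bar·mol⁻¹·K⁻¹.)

P = RT/(V_m − b) − a/V_m² = (0.08314)(521.2)/(0.1674 − 0.02406) − 0.03441/(0.1674)²
  = 43.333/0.14334 − 1.2279 = 302.31 − 1.2279 = 301.08 bar
Z = PV_m/(RT) = (301.08)(0.1674)/((0.08314)(521.2)) = 50.401/43.333 = 1.163

Z ≈ 1.163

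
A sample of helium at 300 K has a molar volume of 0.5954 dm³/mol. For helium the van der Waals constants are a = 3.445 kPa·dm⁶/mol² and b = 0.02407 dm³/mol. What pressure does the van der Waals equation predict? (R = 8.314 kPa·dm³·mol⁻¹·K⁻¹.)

P ≈ 4356 kPa

P = RT/(V_m − b) − a/V_m²
RT/(V_m − b) = (8.314)(300)/(0.5954 − 0.02407) = 2494.2/0.57133 = 4365.6 kPa
a/V_m² = 3.445/(0.5954)² = 9.7179 kPa
P = 4365.6 − 9.7179 = 4356 kPa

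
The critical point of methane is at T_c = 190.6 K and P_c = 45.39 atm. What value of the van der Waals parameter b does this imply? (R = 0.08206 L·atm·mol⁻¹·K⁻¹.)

b ≈ 0.04307 L/mol

From T_c = 8a/(27Rb) and P_c = a/(27b²): b = R T_c/(8 P_c).
b = (0.08206)(190.6)/(8×45.39) = 15.641/363.12 = 0.04307 L/mol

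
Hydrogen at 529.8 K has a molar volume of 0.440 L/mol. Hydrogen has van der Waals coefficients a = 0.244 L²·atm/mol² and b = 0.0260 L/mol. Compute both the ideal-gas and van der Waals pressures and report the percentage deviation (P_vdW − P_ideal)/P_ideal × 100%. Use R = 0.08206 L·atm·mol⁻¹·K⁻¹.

5.00 %

Ideal: P_ideal = RT/V_m = (0.08206)(529.8)/0.440 = 98.8077 atm
vdW: P = RT/(V_m − b) − a/V_m² = 43.4754/0.414000 − 0.244/0.193600 = 105.013 − 1.26033 = 103.753 atm
% deviation = (103.753 − 98.8077)/98.8077 × 100% = 5.00%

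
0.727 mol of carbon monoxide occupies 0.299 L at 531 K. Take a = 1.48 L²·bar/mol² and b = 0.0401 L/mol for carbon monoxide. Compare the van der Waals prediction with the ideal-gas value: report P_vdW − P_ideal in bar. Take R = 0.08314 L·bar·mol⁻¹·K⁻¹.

Ideal: P_ideal = nRT/V = (0.727)(0.08314)(531)/0.299 = 107.342 bar
vdW: P = nRT/(V − nb) − a n²/V² = 32.0951/0.269847 − 0.782223/0.0894010 = 118.938 − 8.74960 = 110.188 bar
ΔP = 110.188 − 107.342 = 2.85 bar

ΔP ≈ 2.85 bar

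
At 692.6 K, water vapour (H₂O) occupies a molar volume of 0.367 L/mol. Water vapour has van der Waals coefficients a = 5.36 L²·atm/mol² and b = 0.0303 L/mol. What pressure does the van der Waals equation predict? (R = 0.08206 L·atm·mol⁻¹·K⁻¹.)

P = RT/(V_m − b) − a/V_m²
RT/(V_m − b) = (0.08206)(692.6)/(0.367 − 0.0303) = 56.835/0.33670 = 168.80 atm
a/V_m² = 5.36/(0.367)² = 39.795 atm
P = 168.80 − 39.795 = 129.0 atm

P ≈ 129.0 atm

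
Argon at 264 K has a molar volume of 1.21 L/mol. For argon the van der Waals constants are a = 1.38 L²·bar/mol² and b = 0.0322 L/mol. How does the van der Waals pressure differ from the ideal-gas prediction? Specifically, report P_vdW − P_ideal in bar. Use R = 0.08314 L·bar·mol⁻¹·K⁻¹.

Ideal: P_ideal = RT/V_m = (0.08314)(264)/1.21 = 18.1396 bar
vdW: P = RT/(V_m − b) − a/V_m² = 21.9490/1.17780 − 1.38/1.46410 = 18.6356 − 0.942559 = 17.6930 bar
ΔP = 17.6930 − 18.1396 = -0.447 bar

ΔP ≈ -0.447 bar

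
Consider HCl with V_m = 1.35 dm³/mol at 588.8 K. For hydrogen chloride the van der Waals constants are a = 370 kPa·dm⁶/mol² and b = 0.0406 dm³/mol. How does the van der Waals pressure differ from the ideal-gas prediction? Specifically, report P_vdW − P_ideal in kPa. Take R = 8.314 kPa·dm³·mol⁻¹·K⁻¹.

ΔP ≈ -90.6 kPa

Ideal: P_ideal = RT/V_m = (8.314)(588.8)/1.35 = 3626.14 kPa
vdW: P = RT/(V_m − b) − a/V_m² = 4895.28/1.30940 − 370/1.82250 = 3738.57 − 203.018 = 3535.55 kPa
ΔP = 3535.55 − 3626.14 = -90.6 kPa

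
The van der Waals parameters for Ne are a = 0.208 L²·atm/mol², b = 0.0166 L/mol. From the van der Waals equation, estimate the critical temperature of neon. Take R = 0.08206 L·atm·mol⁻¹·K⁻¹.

For a van der Waals gas, T_c = 8a/(27Rb).
T_c = 8×0.208/(27×0.08206×0.0166) = 1.6640/0.036779 = 45.24 K

T_c ≈ 45.24 K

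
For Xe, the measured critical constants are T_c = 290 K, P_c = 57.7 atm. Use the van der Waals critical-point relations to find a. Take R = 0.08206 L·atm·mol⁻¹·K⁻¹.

From T_c = 8a/(27Rb) and P_c = a/(27b²): a = 27 R² T_c²/(64 P_c).
a = 27×(0.08206)²×(290)²/(64×57.7) = 15291/3692.8 = 4.141 L²·atm/mol²

a ≈ 4.141 L²·atm/mol²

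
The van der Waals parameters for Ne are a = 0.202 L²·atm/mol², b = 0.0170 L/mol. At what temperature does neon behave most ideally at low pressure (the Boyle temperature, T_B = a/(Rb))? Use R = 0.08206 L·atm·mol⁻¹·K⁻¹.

T_B ≈ 144.8 K

For a van der Waals gas the second virial coefficient B₂ = b − a/(RT) vanishes at T_B = a/(Rb).
T_B = 0.202/(0.08206×0.0170) = 0.202/0.0013950 = 144.8 K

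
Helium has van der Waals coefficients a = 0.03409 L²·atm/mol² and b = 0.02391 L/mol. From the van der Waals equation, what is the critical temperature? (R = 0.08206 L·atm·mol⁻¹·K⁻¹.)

For a van der Waals gas, T_c = 8a/(27Rb).
T_c = 8×0.03409/(27×0.08206×0.02391) = 0.27272/0.052975 = 5.148 K

T_c ≈ 5.148 K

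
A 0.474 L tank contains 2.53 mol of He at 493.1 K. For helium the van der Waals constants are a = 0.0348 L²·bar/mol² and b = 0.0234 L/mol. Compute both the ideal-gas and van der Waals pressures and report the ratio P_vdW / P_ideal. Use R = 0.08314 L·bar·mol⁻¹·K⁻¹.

P_vdW / P_ideal ≈ 1.138

Ideal: P_ideal = nRT/V = (2.53)(0.08314)(493.1)/0.474 = 218.820 bar
vdW: P = nRT/(V − nb) − a n²/V² = 103.721/0.414798 − 0.222751/0.224676 = 250.052 − 0.991432 = 249.061 bar
Ratio = 249.061/218.820 = 1.138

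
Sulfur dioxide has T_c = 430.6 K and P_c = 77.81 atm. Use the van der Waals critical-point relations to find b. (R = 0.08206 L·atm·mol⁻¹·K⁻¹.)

From T_c = 8a/(27Rb) and P_c = a/(27b²): b = R T_c/(8 P_c).
b = (0.08206)(430.6)/(8×77.81) = 35.335/622.48 = 0.05676 L/mol

b ≈ 0.05676 L/mol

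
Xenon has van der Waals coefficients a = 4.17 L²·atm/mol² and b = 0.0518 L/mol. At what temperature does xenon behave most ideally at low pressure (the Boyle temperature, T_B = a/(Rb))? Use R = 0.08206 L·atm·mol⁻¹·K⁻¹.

T_B ≈ 981.0 K

For a van der Waals gas the second virial coefficient B₂ = b − a/(RT) vanishes at T_B = a/(Rb).
T_B = 4.17/(0.08206×0.0518) = 4.17/0.0042507 = 981.0 K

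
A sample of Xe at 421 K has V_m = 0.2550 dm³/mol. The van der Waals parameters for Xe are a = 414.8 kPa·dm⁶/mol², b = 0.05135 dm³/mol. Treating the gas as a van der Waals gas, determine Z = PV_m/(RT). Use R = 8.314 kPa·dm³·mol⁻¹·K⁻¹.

Z ≈ 0.7874

P = RT/(V_m − b) − a/V_m² = (8.314)(421)/(0.2550 − 0.05135) − 414.8/(0.2550)²
  = 3500.2/0.20365 − 6379.1 = 17187 − 6379.1 = 10808 kPa
Z = PV_m/(RT) = (10808)(0.2550)/((8.314)(421)) = 2756.0/3500.2 = 0.7874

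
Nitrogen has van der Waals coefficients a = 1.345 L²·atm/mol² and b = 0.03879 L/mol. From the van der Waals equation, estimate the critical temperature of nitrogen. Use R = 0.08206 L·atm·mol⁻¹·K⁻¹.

T_c ≈ 125.2 K

For a van der Waals gas, T_c = 8a/(27Rb).
T_c = 8×1.345/(27×0.08206×0.03879) = 10.760/0.085944 = 125.2 K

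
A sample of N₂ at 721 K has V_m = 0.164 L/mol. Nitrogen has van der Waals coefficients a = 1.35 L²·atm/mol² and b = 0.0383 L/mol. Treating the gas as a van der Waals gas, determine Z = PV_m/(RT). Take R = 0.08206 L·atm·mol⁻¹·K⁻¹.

Z ≈ 1.166

P = RT/(V_m − b) − a/V_m² = (0.08206)(721)/(0.164 − 0.0383) − 1.35/(0.164)²
  = 59.165/0.12570 − 50.193 = 470.68 − 50.193 = 420.49 atm
Z = PV_m/(RT) = (420.49)(0.164)/((0.08206)(721)) = 68.960/59.165 = 1.166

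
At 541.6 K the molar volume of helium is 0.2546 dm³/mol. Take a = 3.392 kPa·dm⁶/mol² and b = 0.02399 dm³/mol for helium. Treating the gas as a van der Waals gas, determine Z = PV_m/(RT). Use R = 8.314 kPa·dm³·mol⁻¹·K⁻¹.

P = RT/(V_m − b) − a/V_m² = (8.314)(541.6)/(0.2546 − 0.02399) − 3.392/(0.2546)²
  = 4502.9/0.23061 − 52.329 = 19526 − 52.329 = 19474 kPa
Z = PV_m/(RT) = (19474)(0.2546)/((8.314)(541.6)) = 4958.1/4502.9 = 1.101

Z ≈ 1.101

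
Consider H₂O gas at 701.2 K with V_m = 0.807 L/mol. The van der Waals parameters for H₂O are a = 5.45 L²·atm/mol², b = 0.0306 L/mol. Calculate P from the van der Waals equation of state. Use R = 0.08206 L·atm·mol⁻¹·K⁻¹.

P ≈ 65.74 atm

P = RT/(V_m − b) − a/V_m²
RT/(V_m − b) = (0.08206)(701.2)/(0.807 − 0.0306) = 57.540/0.77640 = 74.111 atm
a/V_m² = 5.45/(0.807)² = 8.3685 atm
P = 74.111 − 8.3685 = 65.74 atm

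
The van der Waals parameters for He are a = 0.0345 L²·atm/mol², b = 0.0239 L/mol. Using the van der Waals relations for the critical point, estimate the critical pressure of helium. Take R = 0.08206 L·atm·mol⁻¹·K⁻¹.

P_c ≈ 2.237 atm

For a van der Waals gas, P_c = a/(27b²).
P_c = 0.0345/(27×(0.0239)²) = 0.0345/0.015423 = 2.237 atm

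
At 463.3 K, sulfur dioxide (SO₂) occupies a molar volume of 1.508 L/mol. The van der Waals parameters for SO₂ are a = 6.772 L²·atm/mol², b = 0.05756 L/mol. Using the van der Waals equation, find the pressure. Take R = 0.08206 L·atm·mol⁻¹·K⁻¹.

P = RT/(V_m − b) − a/V_m²
RT/(V_m − b) = (0.08206)(463.3)/(1.508 − 0.05756) = 38.018/1.4504 = 26.212 atm
a/V_m² = 6.772/(1.508)² = 2.9779 atm
P = 26.212 − 2.9779 = 23.23 atm

P ≈ 23.23 atm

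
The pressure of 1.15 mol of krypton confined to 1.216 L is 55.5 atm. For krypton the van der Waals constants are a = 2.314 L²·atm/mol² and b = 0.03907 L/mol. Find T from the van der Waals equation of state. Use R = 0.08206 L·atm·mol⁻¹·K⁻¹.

T ≈ 714.4 K

T = (P + a n²/V²)(V − nb)/(nR)
P + a n²/V² = 55.5 + (2.314)(1.15)²/(1.216)² = 57.570 atm
V − nb = 1.216 − (1.15)(0.03907) = 1.1711 L
T = (57.570)(1.1711)/((1.15)(0.08206)) = 714.4 K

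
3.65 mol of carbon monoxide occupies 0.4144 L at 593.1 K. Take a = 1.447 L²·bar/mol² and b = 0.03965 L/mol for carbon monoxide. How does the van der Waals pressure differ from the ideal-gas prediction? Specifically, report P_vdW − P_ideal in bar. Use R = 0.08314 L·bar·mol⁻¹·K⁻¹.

Ideal: P_ideal = nRT/V = (3.65)(0.08314)(593.1)/0.4144 = 434.321 bar
vdW: P = nRT/(V − nb) − a n²/V² = 179.983/0.269678 − 19.2777/0.171727 = 667.400 − 112.258 = 555.142 bar
ΔP = 555.142 − 434.321 = 120.8 bar

ΔP ≈ 120.8 bar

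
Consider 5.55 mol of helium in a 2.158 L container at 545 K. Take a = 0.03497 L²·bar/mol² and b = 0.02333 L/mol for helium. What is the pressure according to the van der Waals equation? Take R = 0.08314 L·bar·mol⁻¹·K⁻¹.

P ≈ 123.7 bar

P = nRT/(V − nb) − a n²/V²
nRT/(V − nb) = (5.55)(0.08314)(545)/(2.158 − 5.55×0.02333) = 251.48/2.0285 = 123.97 bar
a n²/V² = (0.03497)(5.55)²/(2.158)² = 0.23130 bar
P = 123.97 − 0.23130 = 123.7 bar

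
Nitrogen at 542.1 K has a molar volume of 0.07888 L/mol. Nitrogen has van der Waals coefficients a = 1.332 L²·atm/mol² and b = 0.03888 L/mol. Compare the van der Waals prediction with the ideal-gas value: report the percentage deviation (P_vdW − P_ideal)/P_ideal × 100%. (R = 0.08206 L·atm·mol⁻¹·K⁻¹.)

Ideal: P_ideal = RT/V_m = (0.08206)(542.1)/0.07888 = 563.954 atm
vdW: P = RT/(V_m − b) − a/V_m² = 44.4847/0.0400000 − 1.332/0.00622205 = 1112.12 − 214.077 = 898.04 atm
% deviation = (898.04 − 563.954)/563.954 × 100% = 59.24%

59.24 %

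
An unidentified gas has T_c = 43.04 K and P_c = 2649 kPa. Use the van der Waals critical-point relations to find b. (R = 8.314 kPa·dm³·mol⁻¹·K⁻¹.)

b ≈ 0.01689 dm³/mol

From T_c = 8a/(27Rb) and P_c = a/(27b²): b = R T_c/(8 P_c).
b = (8.314)(43.04)/(8×2649) = 357.83/21192 = 0.01689 dm³/mol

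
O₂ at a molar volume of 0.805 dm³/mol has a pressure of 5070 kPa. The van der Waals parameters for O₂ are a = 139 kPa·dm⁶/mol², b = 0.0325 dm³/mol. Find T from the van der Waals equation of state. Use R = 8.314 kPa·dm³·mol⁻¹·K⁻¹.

T = (P + a/V_m²)(V_m − b)/R
P + a/V_m² = 5070 + 139/(0.805)² = 5284.5 kPa
V_m − b = 0.805 − 0.0325 = 0.77250 dm³/mol
T = (5284.5)(0.77250)/8.314 = 491.0 K

T ≈ 491.0 K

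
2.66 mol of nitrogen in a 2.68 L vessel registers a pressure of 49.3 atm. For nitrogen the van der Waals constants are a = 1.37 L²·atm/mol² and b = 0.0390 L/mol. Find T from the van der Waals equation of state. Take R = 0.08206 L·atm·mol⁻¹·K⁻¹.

T ≈ 597.8 K

T = (P + a n²/V²)(V − nb)/(nR)
P + a n²/V² = 49.3 + (1.37)(2.66)²/(2.68)² = 50.650 atm
V − nb = 2.68 − (2.66)(0.0390) = 2.5763 L
T = (50.650)(2.5763)/((2.66)(0.08206)) = 597.8 K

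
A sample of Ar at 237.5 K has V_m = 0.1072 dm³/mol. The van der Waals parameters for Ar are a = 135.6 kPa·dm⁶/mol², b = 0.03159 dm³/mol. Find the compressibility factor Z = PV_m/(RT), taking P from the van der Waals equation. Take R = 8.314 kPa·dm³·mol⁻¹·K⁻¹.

Z ≈ 0.7772

P = RT/(V_m − b) − a/V_m² = (8.314)(237.5)/(0.1072 − 0.03159) − 135.6/(0.1072)²
  = 1974.6/0.075610 − 11800 = 26116 − 11800 = 14316 kPa
Z = PV_m/(RT) = (14316)(0.1072)/((8.314)(237.5)) = 1534.7/1974.6 = 0.7772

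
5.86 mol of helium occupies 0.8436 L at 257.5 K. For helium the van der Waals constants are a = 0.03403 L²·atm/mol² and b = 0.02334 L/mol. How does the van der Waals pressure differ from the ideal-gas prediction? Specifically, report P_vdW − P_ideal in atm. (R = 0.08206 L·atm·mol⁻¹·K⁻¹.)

Ideal: P_ideal = nRT/V = (5.86)(0.08206)(257.5)/0.8436 = 146.781 atm
vdW: P = nRT/(V − nb) − a n²/V² = 123.824/0.706828 − 1.16858/0.711661 = 175.183 − 1.64205 = 173.541 atm
ΔP = 173.541 − 146.781 = 26.76 atm

ΔP ≈ 26.76 atm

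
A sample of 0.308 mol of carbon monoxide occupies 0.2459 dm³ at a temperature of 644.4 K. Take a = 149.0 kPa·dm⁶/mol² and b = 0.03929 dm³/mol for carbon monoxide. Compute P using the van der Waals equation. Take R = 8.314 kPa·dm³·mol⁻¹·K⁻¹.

P = nRT/(V − nb) − a n²/V²
nRT/(V − nb) = (0.308)(8.314)(644.4)/(0.2459 − 0.308×0.03929) = 1650.1/0.23380 = 7057.7 kPa
a n²/V² = (149.0)(0.308)²/(0.2459)² = 233.76 kPa
P = 7057.7 − 233.76 = 6824 kPa

P ≈ 6824 kPa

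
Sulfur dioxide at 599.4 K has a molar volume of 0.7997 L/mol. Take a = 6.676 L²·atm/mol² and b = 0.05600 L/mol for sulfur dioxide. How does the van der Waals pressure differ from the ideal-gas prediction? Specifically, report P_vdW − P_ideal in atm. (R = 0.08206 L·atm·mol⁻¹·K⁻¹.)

Ideal: P_ideal = RT/V_m = (0.08206)(599.4)/0.7997 = 61.5065 atm
vdW: P = RT/(V_m − b) − a/V_m² = 49.1868/0.743700 − 6.676/0.639520 = 66.1380 − 10.4391 = 55.6989 atm
ΔP = 55.6989 − 61.5065 = -5.808 atm

ΔP ≈ -5.808 atm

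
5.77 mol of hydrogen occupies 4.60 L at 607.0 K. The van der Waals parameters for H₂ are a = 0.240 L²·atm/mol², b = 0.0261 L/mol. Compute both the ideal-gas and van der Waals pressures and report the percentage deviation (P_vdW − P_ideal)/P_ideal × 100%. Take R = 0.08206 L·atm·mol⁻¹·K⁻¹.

2.78 %

Ideal: P_ideal = nRT/V = (5.77)(0.08206)(607.0)/4.60 = 62.4796 atm
vdW: P = nRT/(V − nb) − a n²/V² = 287.406/4.44940 − 7.99030/21.1600 = 64.5943 − 0.377613 = 64.2167 atm
% deviation = (64.2167 − 62.4796)/62.4796 × 100% = 2.78%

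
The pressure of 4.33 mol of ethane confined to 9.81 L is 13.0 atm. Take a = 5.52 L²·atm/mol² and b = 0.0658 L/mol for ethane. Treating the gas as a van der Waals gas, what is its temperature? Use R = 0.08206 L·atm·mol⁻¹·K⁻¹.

T ≈ 377.3 K

T = (P + a n²/V²)(V − nb)/(nR)
P + a n²/V² = 13.0 + (5.52)(4.33)²/(9.81)² = 14.075 atm
V − nb = 9.81 − (4.33)(0.0658) = 9.5251 L
T = (14.075)(9.5251)/((4.33)(0.08206)) = 377.3 K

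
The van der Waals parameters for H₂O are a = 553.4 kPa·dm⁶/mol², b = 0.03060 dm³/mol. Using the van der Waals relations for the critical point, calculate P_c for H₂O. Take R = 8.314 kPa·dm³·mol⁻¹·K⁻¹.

For a van der Waals gas, P_c = a/(27b²).
P_c = 553.4/(27×(0.03060)²) = 553.4/0.025282 = 21889 kPa

P_c ≈ 21889 kPa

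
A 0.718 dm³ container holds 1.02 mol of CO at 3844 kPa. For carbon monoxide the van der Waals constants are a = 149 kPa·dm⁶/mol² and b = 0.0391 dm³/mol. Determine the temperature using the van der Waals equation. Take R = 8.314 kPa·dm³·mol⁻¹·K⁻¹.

T = (P + a n²/V²)(V − nb)/(nR)
P + a n²/V² = 3844 + (149)(1.02)²/(0.718)² = 4144.7 kPa
V − nb = 0.718 − (1.02)(0.0391) = 0.67812 dm³
T = (4144.7)(0.67812)/((1.02)(8.314)) = 331.4 K

T ≈ 331.4 K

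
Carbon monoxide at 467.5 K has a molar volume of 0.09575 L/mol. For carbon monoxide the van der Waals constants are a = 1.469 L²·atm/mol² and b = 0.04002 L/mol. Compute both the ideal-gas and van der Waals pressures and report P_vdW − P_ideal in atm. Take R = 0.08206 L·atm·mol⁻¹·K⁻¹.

ΔP ≈ 127.5 atm

Ideal: P_ideal = RT/V_m = (0.08206)(467.5)/0.09575 = 400.658 atm
vdW: P = RT/(V_m − b) − a/V_m² = 38.3631/0.0557300 − 1.469/0.00916806 = 688.374 − 160.230 = 528.144 atm
ΔP = 528.144 − 400.658 = 127.5 atm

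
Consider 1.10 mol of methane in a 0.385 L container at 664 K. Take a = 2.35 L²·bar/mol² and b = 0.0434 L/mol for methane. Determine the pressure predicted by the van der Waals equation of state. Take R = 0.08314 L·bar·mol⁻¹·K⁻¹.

P ≈ 160.9 bar

P = nRT/(V − nb) − a n²/V²
nRT/(V − nb) = (1.10)(0.08314)(664)/(0.385 − 1.10×0.0434) = 60.725/0.33726 = 180.05 bar
a n²/V² = (2.35)(1.10)²/(0.385)² = 19.184 bar
P = 180.05 − 19.184 = 160.9 bar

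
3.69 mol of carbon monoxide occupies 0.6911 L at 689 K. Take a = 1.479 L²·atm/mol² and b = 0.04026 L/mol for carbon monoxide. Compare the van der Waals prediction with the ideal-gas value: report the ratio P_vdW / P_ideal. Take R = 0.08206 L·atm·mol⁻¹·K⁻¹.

Ideal: P_ideal = nRT/V = (3.69)(0.08206)(689)/0.6911 = 301.881 atm
vdW: P = nRT/(V − nb) − a n²/V² = 208.630/0.542541 − 20.1382/0.477619 = 384.542 − 42.1637 = 342.378 atm
Ratio = 342.378/301.881 = 1.134

P_vdW / P_ideal ≈ 1.134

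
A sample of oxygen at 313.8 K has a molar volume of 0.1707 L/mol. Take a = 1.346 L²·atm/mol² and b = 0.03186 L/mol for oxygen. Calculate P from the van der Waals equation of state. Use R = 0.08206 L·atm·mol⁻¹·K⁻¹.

P = RT/(V_m − b) − a/V_m²
RT/(V_m − b) = (0.08206)(313.8)/(0.1707 − 0.03186) = 25.750/0.13884 = 185.47 atm
a/V_m² = 1.346/(0.1707)² = 46.193 atm
P = 185.47 − 46.193 = 139.3 atm

P ≈ 139.3 atm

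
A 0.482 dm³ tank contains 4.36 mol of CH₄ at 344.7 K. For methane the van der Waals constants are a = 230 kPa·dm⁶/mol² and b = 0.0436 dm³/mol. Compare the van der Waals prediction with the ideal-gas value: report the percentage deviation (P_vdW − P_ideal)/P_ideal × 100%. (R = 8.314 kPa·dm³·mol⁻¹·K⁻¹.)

Ideal: P_ideal = nRT/V = (4.36)(8.314)(344.7)/0.482 = 25923.3 kPa
vdW: P = nRT/(V − nb) − a n²/V² = 12495.0/0.291904 − 4372.21/0.232324 = 42805.2 − 18819.5 = 23985.7 kPa
% deviation = (23985.7 − 25923.3)/25923.3 × 100% = -7.47%

-7.47 %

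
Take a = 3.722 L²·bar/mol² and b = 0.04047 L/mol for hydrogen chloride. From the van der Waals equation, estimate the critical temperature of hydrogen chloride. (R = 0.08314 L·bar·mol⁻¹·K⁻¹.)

For a van der Waals gas, T_c = 8a/(27Rb).
T_c = 8×3.722/(27×0.08314×0.04047) = 29.776/0.090846 = 327.8 K

T_c ≈ 327.8 K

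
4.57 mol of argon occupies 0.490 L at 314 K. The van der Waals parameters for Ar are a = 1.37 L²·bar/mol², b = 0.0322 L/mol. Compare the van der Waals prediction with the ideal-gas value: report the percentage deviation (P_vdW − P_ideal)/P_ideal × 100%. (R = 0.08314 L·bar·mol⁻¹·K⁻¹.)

Ideal: P_ideal = nRT/V = (4.57)(0.08314)(314)/0.490 = 243.478 bar
vdW: P = nRT/(V − nb) − a n²/V² = 119.304/0.342846 − 28.6123/0.240100 = 347.981 − 119.168 = 228.813 bar
% deviation = (228.813 − 243.478)/243.478 × 100% = -6.02%

-6.02 %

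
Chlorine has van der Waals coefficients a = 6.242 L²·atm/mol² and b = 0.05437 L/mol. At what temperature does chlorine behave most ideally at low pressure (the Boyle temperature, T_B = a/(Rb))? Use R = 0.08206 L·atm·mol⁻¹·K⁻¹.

For a van der Waals gas the second virial coefficient B₂ = b − a/(RT) vanishes at T_B = a/(Rb).
T_B = 6.242/(0.08206×0.05437) = 6.242/0.0044616 = 1399 K

T_B ≈ 1399 K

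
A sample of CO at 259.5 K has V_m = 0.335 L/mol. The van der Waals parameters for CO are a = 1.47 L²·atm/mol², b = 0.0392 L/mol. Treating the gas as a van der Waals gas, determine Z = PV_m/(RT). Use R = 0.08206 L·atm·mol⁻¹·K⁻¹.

P = RT/(V_m − b) − a/V_m² = (0.08206)(259.5)/(0.335 − 0.0392) − 1.47/(0.335)²
  = 21.295/0.29580 − 13.099 = 71.991 − 13.099 = 58.892 atm
Z = PV_m/(RT) = (58.892)(0.335)/((0.08206)(259.5)) = 19.729/21.295 = 0.9265

Z ≈ 0.9265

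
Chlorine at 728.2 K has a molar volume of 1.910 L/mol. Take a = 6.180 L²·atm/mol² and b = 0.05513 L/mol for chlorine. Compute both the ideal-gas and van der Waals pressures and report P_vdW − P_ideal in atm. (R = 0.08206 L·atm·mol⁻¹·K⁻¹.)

Ideal: P_ideal = RT/V_m = (0.08206)(728.2)/1.910 = 31.2859 atm
vdW: P = RT/(V_m − b) − a/V_m² = 59.7561/1.85487 − 6.180/3.64810 = 32.2158 − 1.69403 = 30.5218 atm
ΔP = 30.5218 − 31.2859 = -0.764 atm

ΔP ≈ -0.764 atm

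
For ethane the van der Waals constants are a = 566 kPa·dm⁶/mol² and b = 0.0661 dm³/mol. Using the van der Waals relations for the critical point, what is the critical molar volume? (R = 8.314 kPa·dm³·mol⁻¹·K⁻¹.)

For a van der Waals gas, V_m,c = 3b.
V_m,c = 3×0.0661 = 0.1983 dm³/mol

V_m,c ≈ 0.1983 dm³/mol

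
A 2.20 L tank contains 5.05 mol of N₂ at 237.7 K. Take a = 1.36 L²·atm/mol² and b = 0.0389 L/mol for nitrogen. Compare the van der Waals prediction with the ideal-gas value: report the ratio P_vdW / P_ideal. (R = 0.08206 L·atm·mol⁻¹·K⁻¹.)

Ideal: P_ideal = nRT/V = (5.05)(0.08206)(237.7)/2.20 = 44.7744 atm
vdW: P = nRT/(V − nb) − a n²/V² = 98.5036/2.00356 − 34.6834/4.84000 = 49.1643 − 7.16599 = 41.9983 atm
Ratio = 41.9983/44.7744 = 0.9380

P_vdW / P_ideal ≈ 0.9380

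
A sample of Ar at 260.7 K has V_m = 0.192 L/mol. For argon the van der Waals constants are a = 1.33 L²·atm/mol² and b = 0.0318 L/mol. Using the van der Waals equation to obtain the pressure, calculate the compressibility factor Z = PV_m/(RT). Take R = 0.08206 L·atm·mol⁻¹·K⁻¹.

P = RT/(V_m − b) − a/V_m² = (0.08206)(260.7)/(0.192 − 0.0318) − 1.33/(0.192)²
  = 21.393/0.16020 − 36.079 = 133.54 − 36.079 = 97.46 atm
Z = PV_m/(RT) = (97.46)(0.192)/((0.08206)(260.7)) = 18.712/21.393 = 0.8747

Z ≈ 0.8747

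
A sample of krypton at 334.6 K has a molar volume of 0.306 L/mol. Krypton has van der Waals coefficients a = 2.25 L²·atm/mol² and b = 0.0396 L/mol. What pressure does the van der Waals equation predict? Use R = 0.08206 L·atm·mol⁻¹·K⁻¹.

P ≈ 79.04 atm

P = RT/(V_m − b) − a/V_m²
RT/(V_m − b) = (0.08206)(334.6)/(0.306 − 0.0396) = 27.457/0.26640 = 103.07 atm
a/V_m² = 2.25/(0.306)² = 24.029 atm
P = 103.07 − 24.029 = 79.04 atm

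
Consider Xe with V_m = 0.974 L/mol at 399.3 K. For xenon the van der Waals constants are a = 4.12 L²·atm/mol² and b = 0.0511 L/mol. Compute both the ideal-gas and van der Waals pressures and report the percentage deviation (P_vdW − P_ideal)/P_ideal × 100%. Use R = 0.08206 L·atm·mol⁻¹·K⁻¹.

Ideal: P_ideal = RT/V_m = (0.08206)(399.3)/0.974 = 33.6412 atm
vdW: P = RT/(V_m − b) − a/V_m² = 32.7666/0.922900 − 4.12/0.948676 = 35.5040 − 4.34289 = 31.1611 atm
% deviation = (31.1611 − 33.6412)/33.6412 × 100% = -7.37%

-7.37 %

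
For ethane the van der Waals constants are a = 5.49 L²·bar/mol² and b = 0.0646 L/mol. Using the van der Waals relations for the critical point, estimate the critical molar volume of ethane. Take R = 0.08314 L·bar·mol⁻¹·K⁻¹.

V_m,c ≈ 0.1938 L/mol

For a van der Waals gas, V_m,c = 3b.
V_m,c = 3×0.0646 = 0.1938 L/mol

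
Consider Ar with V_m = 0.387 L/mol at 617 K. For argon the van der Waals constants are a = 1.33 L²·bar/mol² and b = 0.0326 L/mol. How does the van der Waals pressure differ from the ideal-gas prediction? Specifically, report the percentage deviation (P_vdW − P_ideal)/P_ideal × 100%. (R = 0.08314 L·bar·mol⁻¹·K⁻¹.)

2.50 %

Ideal: P_ideal = RT/V_m = (0.08314)(617)/0.387 = 132.551 bar
vdW: P = RT/(V_m − b) − a/V_m² = 51.2974/0.354400 − 1.33/0.149769 = 144.744 − 8.88034 = 135.864 bar
% deviation = (135.864 − 132.551)/132.551 × 100% = 2.50%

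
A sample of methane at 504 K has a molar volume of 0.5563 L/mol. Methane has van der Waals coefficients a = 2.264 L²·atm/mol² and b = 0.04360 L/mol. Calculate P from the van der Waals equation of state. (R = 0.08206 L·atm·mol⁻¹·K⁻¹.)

P = RT/(V_m − b) − a/V_m²
RT/(V_m − b) = (0.08206)(504)/(0.5563 − 0.04360) = 41.358/0.51270 = 80.667 atm
a/V_m² = 2.264/(0.5563)² = 7.3157 atm
P = 80.667 − 7.3157 = 73.35 atm

P ≈ 73.35 atm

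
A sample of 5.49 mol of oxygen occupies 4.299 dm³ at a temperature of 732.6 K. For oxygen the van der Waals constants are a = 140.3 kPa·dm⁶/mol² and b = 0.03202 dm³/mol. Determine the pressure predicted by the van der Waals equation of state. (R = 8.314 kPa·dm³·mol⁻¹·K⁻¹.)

P ≈ 7881 kPa

P = nRT/(V − nb) − a n²/V²
nRT/(V − nb) = (5.49)(8.314)(732.6)/(4.299 − 5.49×0.03202) = 33439/4.1232 = 8110.0 kPa
a n²/V² = (140.3)(5.49)²/(4.299)² = 228.81 kPa
P = 8110.0 − 228.81 = 7881 kPa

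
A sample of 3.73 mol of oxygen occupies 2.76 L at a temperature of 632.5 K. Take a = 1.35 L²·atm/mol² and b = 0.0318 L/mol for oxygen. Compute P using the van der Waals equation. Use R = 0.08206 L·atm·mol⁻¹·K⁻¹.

P = nRT/(V − nb) − a n²/V²
nRT/(V − nb) = (3.73)(0.08206)(632.5)/(2.76 − 3.73×0.0318) = 193.60/2.6414 = 73.294 atm
a n²/V² = (1.35)(3.73)²/(2.76)² = 2.4657 atm
P = 73.294 − 2.4657 = 70.83 atm

P ≈ 70.83 atm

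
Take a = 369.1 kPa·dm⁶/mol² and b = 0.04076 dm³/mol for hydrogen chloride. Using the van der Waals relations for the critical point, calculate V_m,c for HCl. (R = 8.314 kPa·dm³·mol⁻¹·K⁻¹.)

For a van der Waals gas, V_m,c = 3b.
V_m,c = 3×0.04076 = 0.1223 dm³/mol

V_m,c ≈ 0.1223 dm³/mol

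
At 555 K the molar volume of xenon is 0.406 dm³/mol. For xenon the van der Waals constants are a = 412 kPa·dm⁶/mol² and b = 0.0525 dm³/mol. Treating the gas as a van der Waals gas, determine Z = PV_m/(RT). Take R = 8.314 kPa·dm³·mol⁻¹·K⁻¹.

Z ≈ 0.9286

P = RT/(V_m − b) − a/V_m² = (8.314)(555)/(0.406 − 0.0525) − 412/(0.406)²
  = 4614.3/0.35350 − 2499.5 = 13053 − 2499.5 = 10554 kPa
Z = PV_m/(RT) = (10554)(0.406)/((8.314)(555)) = 4284.9/4614.3 = 0.9286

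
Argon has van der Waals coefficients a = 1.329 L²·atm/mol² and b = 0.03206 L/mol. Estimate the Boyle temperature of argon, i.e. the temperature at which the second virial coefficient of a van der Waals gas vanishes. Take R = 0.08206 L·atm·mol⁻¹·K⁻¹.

T_B ≈ 505.2 K

For a van der Waals gas the second virial coefficient B₂ = b − a/(RT) vanishes at T_B = a/(Rb).
T_B = 1.329/(0.08206×0.03206) = 1.329/0.0026308 = 505.2 K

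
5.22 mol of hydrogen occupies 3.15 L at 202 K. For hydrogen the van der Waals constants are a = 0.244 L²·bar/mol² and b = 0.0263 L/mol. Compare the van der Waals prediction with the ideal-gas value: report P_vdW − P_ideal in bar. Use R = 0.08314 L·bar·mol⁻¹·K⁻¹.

ΔP ≈ 0.598 bar

Ideal: P_ideal = nRT/V = (5.22)(0.08314)(202)/3.15 = 27.8305 bar
vdW: P = nRT/(V − nb) − a n²/V² = 87.6661/3.01271 − 6.64861/9.92250 = 29.0988 − 0.670054 = 28.4287 bar
ΔP = 28.4287 − 27.8305 = 0.598 bar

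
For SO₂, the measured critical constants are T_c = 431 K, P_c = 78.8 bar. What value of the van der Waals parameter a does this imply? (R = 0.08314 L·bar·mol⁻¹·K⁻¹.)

From T_c = 8a/(27Rb) and P_c = a/(27b²): a = 27 R² T_c²/(64 P_c).
a = 27×(0.08314)²×(431)²/(64×78.8) = 34669/5043.2 = 6.874 L²·bar/mol²

a ≈ 6.874 L²·bar/mol²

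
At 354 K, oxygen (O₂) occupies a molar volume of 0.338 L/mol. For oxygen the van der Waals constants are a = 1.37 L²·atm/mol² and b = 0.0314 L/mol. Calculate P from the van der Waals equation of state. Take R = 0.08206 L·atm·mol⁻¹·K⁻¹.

P ≈ 82.75 atm

P = RT/(V_m − b) − a/V_m²
RT/(V_m − b) = (0.08206)(354)/(0.338 − 0.0314) = 29.049/0.30660 = 94.746 atm
a/V_m² = 1.37/(0.338)² = 11.992 atm
P = 94.746 − 11.992 = 82.75 atm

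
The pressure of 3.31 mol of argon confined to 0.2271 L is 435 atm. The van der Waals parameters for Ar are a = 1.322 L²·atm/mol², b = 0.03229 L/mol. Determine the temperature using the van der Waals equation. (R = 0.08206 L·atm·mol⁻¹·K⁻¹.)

T ≈ 316.8 K

T = (P + a n²/V²)(V − nb)/(nR)
P + a n²/V² = 435 + (1.322)(3.31)²/(0.2271)² = 715.84 atm
V − nb = 0.2271 − (3.31)(0.03229) = 0.12022 L
T = (715.84)(0.12022)/((3.31)(0.08206)) = 316.8 K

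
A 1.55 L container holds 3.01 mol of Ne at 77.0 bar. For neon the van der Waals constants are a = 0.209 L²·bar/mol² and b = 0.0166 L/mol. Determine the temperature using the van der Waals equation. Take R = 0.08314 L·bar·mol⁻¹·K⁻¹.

T ≈ 466.3 K

T = (P + a n²/V²)(V − nb)/(nR)
P + a n²/V² = 77.0 + (0.209)(3.01)²/(1.55)² = 77.788 bar
V − nb = 1.55 − (3.01)(0.0166) = 1.5000 L
T = (77.788)(1.5000)/((3.01)(0.08314)) = 466.3 K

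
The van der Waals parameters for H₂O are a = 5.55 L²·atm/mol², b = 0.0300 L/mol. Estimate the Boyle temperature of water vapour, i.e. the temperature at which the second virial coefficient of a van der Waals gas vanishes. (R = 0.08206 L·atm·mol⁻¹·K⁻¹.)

For a van der Waals gas the second virial coefficient B₂ = b − a/(RT) vanishes at T_B = a/(Rb).
T_B = 5.55/(0.08206×0.0300) = 5.55/0.0024618 = 2254 K

T_B ≈ 2254 K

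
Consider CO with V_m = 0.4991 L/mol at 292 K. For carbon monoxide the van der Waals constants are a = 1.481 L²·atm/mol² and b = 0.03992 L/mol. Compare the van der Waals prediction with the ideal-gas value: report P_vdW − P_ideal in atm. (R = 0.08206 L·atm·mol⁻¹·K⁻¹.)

Ideal: P_ideal = RT/V_m = (0.08206)(292)/0.4991 = 48.0095 atm
vdW: P = RT/(V_m − b) − a/V_m² = 23.9615/0.459180 − 1.481/0.249101 = 52.1832 − 5.94538 = 46.2378 atm
ΔP = 46.2378 − 48.0095 = -1.772 atm

ΔP ≈ -1.772 atm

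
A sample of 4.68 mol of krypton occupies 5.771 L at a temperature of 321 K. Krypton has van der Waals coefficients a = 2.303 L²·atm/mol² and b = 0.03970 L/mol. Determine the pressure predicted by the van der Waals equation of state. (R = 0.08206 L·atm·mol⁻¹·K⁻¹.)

P ≈ 20.56 atm

P = nRT/(V − nb) − a n²/V²
nRT/(V − nb) = (4.68)(0.08206)(321)/(5.771 − 4.68×0.03970) = 123.28/5.5852 = 22.073 atm
a n²/V² = (2.303)(4.68)²/(5.771)² = 1.5145 atm
P = 22.073 − 1.5145 = 20.56 atm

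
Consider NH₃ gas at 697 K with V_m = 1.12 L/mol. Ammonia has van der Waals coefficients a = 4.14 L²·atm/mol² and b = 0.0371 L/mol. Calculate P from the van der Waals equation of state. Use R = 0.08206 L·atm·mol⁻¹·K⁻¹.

P = RT/(V_m − b) − a/V_m²
RT/(V_m − b) = (0.08206)(697)/(1.12 − 0.0371) = 57.196/1.0829 = 52.817 atm
a/V_m² = 4.14/(1.12)² = 3.3004 atm
P = 52.817 − 3.3004 = 49.52 atm

P ≈ 49.52 atm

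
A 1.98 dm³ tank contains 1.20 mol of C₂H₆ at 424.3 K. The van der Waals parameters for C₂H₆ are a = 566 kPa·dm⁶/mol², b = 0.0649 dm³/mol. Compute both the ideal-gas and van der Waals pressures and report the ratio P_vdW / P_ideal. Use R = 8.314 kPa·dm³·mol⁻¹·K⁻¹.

Ideal: P_ideal = nRT/V = (1.20)(8.314)(424.3)/1.98 = 2137.96 kPa
vdW: P = nRT/(V − nb) − a n²/V² = 4233.16/1.90212 − 815.040/3.92040 = 2225.50 − 207.897 = 2017.60 kPa
Ratio = 2017.60/2137.96 = 0.9437

P_vdW / P_ideal ≈ 0.9437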